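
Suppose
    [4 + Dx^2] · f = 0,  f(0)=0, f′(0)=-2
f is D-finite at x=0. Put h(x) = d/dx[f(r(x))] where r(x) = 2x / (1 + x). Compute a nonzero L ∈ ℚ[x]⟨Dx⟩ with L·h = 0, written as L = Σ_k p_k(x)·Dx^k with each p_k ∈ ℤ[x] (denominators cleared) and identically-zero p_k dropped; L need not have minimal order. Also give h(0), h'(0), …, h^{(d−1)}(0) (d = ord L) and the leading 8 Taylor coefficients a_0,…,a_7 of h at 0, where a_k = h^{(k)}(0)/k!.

L = (22 + 12·x + 6·x^2) + (6 + 18·x + 18·x^2 + 6·x^3)·Dx + (1 + 4·x + 6·x^2 + 4·x^3 + x^4)·Dx^2  (order 2).
h: a_k = -4, 8, 20, -112, 772/3, -360, 9844/45, 20128/45, …
ICs: h(0) = -4, h′(0) = 8.

f: a_k = 0, -2, 0, 4/3, 0, -4/15, 0, 8/315, …
h₀=f(r): pull back L_f along r ⇒ L₀.
Derive L from L₀ (diff closure).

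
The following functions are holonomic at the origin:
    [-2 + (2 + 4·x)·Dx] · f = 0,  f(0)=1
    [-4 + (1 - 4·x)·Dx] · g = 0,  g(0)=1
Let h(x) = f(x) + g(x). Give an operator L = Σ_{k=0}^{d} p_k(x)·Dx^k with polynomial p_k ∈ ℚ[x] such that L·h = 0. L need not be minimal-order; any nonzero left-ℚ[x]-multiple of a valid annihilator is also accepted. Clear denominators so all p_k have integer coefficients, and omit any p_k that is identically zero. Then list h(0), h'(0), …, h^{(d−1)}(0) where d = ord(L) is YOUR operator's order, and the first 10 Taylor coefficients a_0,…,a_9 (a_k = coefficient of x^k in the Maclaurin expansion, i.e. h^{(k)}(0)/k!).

L = (12 + 16·x) + (-11 - 40·x - 48·x^2)·Dx + (1 + 2·x - 16·x^2 - 32·x^3)·Dx^2  (order 2).
h: a_k = 2, 5, 31/2, 129/2, 2043/8, 8199/8, 65515/16, 262177/16, 8388179/128, 33555147/128, …
ICs: h(0) = 2, h′(0) = 5.

f: a_k = 1, 1, -1/2, 1/2, -5/8, 7/8, -21/16, 33/16, -429/128, 715/128, …
g: a_k = 1, 4, 16, 64, 256, 1024, 4096, 16384, 65536, 262144, …
L₀ := lclm(L_f,L_g); ord L₀ ≤ 1+1.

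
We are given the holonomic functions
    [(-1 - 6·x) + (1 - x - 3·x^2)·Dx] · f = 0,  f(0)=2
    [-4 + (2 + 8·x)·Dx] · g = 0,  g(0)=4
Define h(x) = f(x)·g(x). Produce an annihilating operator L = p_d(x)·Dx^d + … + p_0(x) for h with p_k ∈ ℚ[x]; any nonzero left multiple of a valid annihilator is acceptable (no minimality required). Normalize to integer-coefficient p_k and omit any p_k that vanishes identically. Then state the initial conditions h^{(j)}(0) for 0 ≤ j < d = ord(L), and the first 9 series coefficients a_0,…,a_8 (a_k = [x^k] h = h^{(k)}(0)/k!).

f: a_k = 2, 2, 8, 14, 38, 80, 194, 434, 1016, …
g: a_k = 4, 8, -8, 16, -40, 112, -336, 1056, -3432, …
Product ⇒ symmetric product L₀, ord ≤ 1.
L = (3 + 8·x + 18·x^2) + (-1 - 3·x + 7·x^2 + 12·x^3)·Dx  (order 1).
h: a_k = 8, 24, 32, 136, 152, 784, 568, 5032, -128, …
ICs: h(0) = 8.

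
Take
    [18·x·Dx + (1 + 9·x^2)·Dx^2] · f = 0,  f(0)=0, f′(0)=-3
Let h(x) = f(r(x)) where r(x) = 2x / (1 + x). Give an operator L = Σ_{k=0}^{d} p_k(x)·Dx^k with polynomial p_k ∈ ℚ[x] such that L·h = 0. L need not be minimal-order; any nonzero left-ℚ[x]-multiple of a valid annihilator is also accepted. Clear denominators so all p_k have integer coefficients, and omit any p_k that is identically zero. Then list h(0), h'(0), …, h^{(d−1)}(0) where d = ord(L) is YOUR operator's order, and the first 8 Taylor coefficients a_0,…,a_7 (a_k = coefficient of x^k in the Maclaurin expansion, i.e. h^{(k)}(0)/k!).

L = (2 + 74·x)·Dx + (1 + 2·x + 37·x^2)·Dx^2  (order 2).
h: a_k = 0, -6, 6, 66, -210, -5646/5, 7062, 124158/7, …
ICs: h(0) = 0, h′(0) = -6.

f: a_k = 0, -3, 0, 9, 0, -243/5, 0, 2187/7, …
Change of var in L_f (x↦r) gives L₀.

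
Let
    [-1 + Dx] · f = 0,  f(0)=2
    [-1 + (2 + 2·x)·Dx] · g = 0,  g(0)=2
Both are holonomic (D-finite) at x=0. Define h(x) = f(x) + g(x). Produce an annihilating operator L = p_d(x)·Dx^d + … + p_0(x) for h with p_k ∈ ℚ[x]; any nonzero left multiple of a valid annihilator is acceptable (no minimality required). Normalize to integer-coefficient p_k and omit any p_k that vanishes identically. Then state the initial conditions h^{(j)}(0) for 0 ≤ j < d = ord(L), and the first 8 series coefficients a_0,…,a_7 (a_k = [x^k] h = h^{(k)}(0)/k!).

f: a_k = 2, 2, 1, 1/3, 1/12, 1/60, 1/360, 1/2520, …
g: a_k = 2, 1, -1/4, 1/8, -5/64, 7/128, -21/512, 33/1024, …
f+g: L₀ = lclm(L_f,L_g), ord ≤ 1+1.
L = (3 + 2·x) + (-5 - 8·x - 4·x^2)·Dx + (2 + 6·x + 4·x^2)·Dx^2  (order 2).
h: a_k = 4, 3, 3/4, 11/24, 1/192, 137/1920, -881/23040, 10523/322560, …
ICs: h(0) = 4, h′(0) = 3.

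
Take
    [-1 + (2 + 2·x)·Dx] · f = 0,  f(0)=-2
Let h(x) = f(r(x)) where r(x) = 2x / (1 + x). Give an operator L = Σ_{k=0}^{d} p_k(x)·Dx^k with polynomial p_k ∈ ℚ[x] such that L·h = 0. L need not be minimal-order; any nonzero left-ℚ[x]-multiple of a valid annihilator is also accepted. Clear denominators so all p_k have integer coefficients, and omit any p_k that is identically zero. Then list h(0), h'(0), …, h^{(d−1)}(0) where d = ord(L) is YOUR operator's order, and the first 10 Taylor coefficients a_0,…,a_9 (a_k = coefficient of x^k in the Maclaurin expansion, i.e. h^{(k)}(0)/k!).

f: a_k = -2, -1, 1/4, -1/8, 5/64, -7/128, 21/512, -33/1024, 429/16384, -715/32768, …
h₀=f(r): pull back L_f along r ⇒ L₀.
L = -1 + (1 + 4·x + 3·x^2)·Dx  (order 1).
h: a_k = -2, -2, 3, -5, 37/4, -75/4, 327/8, -753/8, 14445/64, -35699/64, …
ICs: h(0) = -2.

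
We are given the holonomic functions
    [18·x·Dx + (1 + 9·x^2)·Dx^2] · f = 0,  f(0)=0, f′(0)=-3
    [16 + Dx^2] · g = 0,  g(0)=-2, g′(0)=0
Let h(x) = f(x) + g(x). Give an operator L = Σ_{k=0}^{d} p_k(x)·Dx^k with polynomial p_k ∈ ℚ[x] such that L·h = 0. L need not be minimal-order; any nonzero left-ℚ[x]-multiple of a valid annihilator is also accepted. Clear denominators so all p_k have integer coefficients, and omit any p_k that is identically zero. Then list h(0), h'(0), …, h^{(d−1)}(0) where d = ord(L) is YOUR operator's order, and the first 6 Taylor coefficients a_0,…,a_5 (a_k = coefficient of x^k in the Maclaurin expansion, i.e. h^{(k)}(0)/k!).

L = (-13248·x + 181440·x^3 + 186624·x^5)·Dx + (-16 + 6048·x^2 + 66096·x^4 + 93312·x^6)·Dx^2 + (-828·x + 11340·x^3 + 11664·x^5)·Dx^3 + (-1 + 378·x^2 + 4131·x^4 + 5832·x^6)·Dx^4  (order 4).
h: a_k = -2, -3, 16, 9, -64/3, -243/5, …
ICs: h(0) = -2, h′(0) = -3, h′′(0) = 32, h′′′(0) = 54.

f: a_k = 0, -3, 0, 9, 0, -243/5, …
g: a_k = -2, 0, 16, 0, -64/3, 0, …
f+g: L₀ = lclm(L_f,L_g), ord ≤ 2+2.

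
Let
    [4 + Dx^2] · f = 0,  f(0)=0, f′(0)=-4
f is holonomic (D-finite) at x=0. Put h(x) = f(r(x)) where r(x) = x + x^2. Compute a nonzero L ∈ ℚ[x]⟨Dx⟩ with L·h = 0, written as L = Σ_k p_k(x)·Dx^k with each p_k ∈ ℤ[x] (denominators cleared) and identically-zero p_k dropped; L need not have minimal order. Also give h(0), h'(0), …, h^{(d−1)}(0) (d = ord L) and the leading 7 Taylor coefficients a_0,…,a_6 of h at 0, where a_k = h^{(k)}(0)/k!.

L = (4 + 24·x + 48·x^2 + 32·x^3) - 2·Dx + (1 + 2·x)·Dx^2  (order 2).
h: a_k = 0, -4, -4, 8/3, 8, 112/15, 0, …
ICs: h(0) = 0, h′(0) = -4.

f: a_k = 0, -4, 0, 8/3, 0, -8/15, 0, …
L₀ from L_f via x↦r, Dx↦r'^{-1}Dx.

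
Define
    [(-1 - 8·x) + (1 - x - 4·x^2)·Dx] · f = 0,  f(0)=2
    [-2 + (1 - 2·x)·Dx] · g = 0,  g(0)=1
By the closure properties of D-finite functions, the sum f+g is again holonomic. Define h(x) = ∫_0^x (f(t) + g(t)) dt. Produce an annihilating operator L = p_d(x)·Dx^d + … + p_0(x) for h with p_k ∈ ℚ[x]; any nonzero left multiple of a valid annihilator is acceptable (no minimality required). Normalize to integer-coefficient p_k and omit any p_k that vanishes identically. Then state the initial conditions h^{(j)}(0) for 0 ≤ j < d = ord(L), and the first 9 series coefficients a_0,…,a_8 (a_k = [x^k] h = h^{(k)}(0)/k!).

L = (12 - 48·x + 192·x^2 - 128·x^3)·Dx + (-2 - 96·x^2 + 352·x^3 - 256·x^4)·Dx^2 + (-1 + 11·x - 30·x^2 + 80·x^4 - 64·x^5)·Dx^3  (order 3).
h: a_k = 0, 3, 2, 14/3, 13/2, 74/5, 27, 426/7, 505/4, …
ICs: h(0) = 0, h′(0) = 3, h′′(0) = 4.

f: a_k = 2, 2, 10, 18, 58, 130, 362, 882, 2330, …
g: a_k = 1, 2, 4, 8, 16, 32, 64, 128, 256, …
Weyl lclm of L_f,L_g ⇒ L₀ (ord ≤ 2).
Integrate: L := L₀·Dx.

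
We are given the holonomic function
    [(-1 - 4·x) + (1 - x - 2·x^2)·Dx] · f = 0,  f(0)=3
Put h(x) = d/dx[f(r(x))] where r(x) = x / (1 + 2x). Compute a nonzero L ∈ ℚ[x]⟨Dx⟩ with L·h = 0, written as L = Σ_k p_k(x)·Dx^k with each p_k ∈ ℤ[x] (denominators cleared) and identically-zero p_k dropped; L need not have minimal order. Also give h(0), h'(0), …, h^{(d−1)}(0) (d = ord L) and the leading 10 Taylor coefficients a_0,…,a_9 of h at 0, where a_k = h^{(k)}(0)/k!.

f: a_k = 3, 3, 9, 15, 33, 63, 129, 255, 513, 1023, …
h₀=f(r): pull back L_f along r ⇒ L₀.
h=h₀': d/dx-closure on L₀ ⇒ L.
L = 2 + (-1 - 11·x - 36·x^2 - 36·x^3)·Dx  (order 1).
h: a_k = 3, 6, -27, 108, -405, 1458, -5103, 17496, -59049, 196830, …
ICs: h(0) = 3.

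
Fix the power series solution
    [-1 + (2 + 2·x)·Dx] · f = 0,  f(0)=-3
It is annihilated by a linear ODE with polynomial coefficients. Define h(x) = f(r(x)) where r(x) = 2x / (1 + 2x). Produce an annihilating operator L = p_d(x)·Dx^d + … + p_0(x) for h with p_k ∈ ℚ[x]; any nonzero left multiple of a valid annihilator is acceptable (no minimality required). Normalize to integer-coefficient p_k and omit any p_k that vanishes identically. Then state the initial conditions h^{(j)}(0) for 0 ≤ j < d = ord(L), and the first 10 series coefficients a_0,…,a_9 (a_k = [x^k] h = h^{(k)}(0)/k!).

f: a_k = -3, -3/2, 3/8, -3/16, 15/128, -21/256, 63/1024, -99/2048, 1287/32768, -2145/65536, …
h₀=f(r): pull back L_f along r ⇒ L₀.
L = -1 + (1 + 6·x + 8·x^2)·Dx  (order 1).
h: a_k = -3, -3, 15/2, -39/2, 423/8, -1197/8, 7059/16, -21615/16, 547383/128, -1782609/128, …
ICs: h(0) = -3.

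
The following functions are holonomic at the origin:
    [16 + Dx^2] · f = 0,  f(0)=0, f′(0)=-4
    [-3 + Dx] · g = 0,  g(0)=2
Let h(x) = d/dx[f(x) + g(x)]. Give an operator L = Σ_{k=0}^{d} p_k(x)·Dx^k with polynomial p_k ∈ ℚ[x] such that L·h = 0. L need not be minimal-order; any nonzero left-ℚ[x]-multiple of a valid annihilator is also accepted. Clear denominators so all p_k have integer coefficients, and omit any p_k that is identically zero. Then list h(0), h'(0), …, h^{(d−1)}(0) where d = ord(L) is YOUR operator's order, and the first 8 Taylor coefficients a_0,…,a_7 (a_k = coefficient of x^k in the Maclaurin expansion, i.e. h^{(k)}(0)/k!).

L = 48 - 16·Dx + 3·Dx^2 - Dx^3  (order 3).
h: a_k = 2, 18, 59, 27, -269/12, 243/20, 10379/360, 729/280, …
ICs: h(0) = 2, h′(0) = 18, h′′(0) = 118.

f: a_k = 0, -4, 0, 32/3, 0, -128/15, 0, 1024/315, …
g: a_k = 2, 6, 9, 9, 27/4, 81/20, 81/40, 243/280, …
f+g: L₀ = lclm(L_f,L_g), ord ≤ 2+1.
Differentiate: ansatz ord ≤ ord L₀ ⇒ L.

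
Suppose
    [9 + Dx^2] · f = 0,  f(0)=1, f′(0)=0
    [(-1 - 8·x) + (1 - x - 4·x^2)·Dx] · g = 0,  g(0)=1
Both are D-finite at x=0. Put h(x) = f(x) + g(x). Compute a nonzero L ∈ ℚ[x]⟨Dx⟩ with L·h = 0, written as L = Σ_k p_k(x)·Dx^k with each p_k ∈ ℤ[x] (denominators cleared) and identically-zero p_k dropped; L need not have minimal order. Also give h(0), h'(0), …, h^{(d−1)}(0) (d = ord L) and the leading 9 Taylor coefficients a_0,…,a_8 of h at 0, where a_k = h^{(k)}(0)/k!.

L = (-567 - 4806·x - 3321·x^2 - 9936·x^3 - 6480·x^4 - 10368·x^5) + (171 - 117·x - 441·x^2 + 135·x^3 - 540·x^4 - 3888·x^5 - 5184·x^6)·Dx + (-63 - 534·x - 369·x^2 - 1104·x^3 - 720·x^4 - 1152·x^5)·Dx^2 + (19 - 13·x - 49·x^2 + 15·x^3 - 60·x^4 - 432·x^5 - 576·x^6)·Dx^3  (order 3).
h: a_k = 2, 1, 1/2, 9, 259/8, 65, 14399/80, 441, 5219929/4480, …
ICs: h(0) = 2, h′(0) = 1, h′′(0) = 1.

f: a_k = 1, 0, -9/2, 0, 27/8, 0, -81/80, 0, 729/4480, …
g: a_k = 1, 1, 5, 9, 29, 65, 181, 441, 1165, …
h₀=f+g: left-lcm gives L₀, ord ≤ 3.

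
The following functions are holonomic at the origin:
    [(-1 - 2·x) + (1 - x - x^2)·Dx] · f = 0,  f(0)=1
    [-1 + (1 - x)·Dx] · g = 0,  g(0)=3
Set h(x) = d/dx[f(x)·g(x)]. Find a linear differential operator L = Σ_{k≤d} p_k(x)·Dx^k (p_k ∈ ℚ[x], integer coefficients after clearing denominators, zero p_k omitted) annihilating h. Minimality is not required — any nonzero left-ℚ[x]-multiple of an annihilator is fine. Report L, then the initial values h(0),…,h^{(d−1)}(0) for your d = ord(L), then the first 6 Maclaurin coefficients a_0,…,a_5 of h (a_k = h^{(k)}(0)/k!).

f: a_k = 1, 1, 2, 3, 5, 8, …
g: a_k = 3, 3, 3, 3, 3, 3, …
Product ⇒ symmetric product L₀, ord ≤ 1.
h=h₀': d/dx-closure on L₀ ⇒ L.
L = (8 - 6·x - 12·x^2 + 12·x^4) + (-2 + 4·x + 3·x^2 - 8·x^3 + 3·x^5)·Dx  (order 1).
h: a_k = 6, 24, 63, 144, 300, 594, …
ICs: h(0) = 6.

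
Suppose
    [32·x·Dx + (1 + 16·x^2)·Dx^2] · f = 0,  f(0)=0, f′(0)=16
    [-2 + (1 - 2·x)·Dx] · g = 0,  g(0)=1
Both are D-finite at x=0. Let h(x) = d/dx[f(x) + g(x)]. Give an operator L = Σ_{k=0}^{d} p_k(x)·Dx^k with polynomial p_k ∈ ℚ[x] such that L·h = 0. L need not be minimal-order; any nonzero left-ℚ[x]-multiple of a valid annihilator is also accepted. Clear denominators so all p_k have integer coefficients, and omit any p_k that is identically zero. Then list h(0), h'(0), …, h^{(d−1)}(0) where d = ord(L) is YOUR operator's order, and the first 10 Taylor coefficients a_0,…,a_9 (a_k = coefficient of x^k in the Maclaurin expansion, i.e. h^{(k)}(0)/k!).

f: a_k = 0, 16, 0, -256/3, 0, 4096/5, 0, -65536/7, 0, 1048576/9, …
g: a_k = 1, 2, 4, 8, 16, 32, 64, 128, 256, 512, …
h₀=f+g: left-lcm gives L₀, ord ≤ 3.
Derive L from L₀ (diff closure).
L = (32 - 256·x - 1536·x^2) + (-14 + 32·x + 160·x^2 - 1536·x^3)·Dx + (1 + 6·x + 96·x^3 - 256·x^4)·Dx^2  (order 2).
h: a_k = 18, 8, -232, 64, 4256, 384, -64640, 2048, 1053184, 10240, …
ICs: h(0) = 18, h′(0) = 8.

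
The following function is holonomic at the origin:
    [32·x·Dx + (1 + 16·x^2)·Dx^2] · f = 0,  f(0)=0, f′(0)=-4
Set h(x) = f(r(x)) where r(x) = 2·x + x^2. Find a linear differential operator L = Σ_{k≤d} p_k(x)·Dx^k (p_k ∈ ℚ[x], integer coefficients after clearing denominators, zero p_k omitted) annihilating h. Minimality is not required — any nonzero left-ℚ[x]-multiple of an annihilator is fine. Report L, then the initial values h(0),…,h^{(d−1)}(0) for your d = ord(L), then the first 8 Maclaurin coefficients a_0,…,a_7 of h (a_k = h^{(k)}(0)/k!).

f: a_k = 0, -4, 0, 64/3, 0, -1024/5, 0, 16384/7, …
f∘r: x↦r, Dx↦Dx/r' in L_f ⇒ L₀.
L = (-1 + 128·x + 256·x^2 + 192·x^3 + 48·x^4)·Dx + (1 + x + 64·x^2 + 128·x^3 + 80·x^4 + 16·x^5)·Dx^2  (order 2).
h: a_k = 0, -8, -4, 512/3, 256, -32128/5, -49088/3, 1982464/7, …
ICs: h(0) = 0, h′(0) = -8.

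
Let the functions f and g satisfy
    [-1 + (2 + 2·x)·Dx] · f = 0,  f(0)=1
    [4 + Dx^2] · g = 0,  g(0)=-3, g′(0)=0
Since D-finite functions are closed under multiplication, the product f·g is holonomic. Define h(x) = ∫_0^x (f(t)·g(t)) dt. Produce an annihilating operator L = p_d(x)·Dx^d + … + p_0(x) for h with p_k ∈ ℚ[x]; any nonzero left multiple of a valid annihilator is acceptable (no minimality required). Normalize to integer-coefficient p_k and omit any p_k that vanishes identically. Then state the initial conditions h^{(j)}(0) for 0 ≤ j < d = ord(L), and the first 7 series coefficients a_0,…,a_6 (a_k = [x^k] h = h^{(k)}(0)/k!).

L = (19 + 32·x + 16·x^2)·Dx + (-4 - 4·x)·Dx^2 + (4 + 8·x + 4·x^2)·Dx^3  (order 3).
h: a_k = 0, -3, -3/4, 17/8, 45/64, -337/640, -181/1536, …
ICs: h(0) = 0, h′(0) = -3, h′′(0) = -3/2.

f: a_k = 1, 1/2, -1/8, 1/16, -5/128, 7/256, -21/1024, …
g: a_k = -3, 0, 6, 0, -2, 0, 4/15, …
Product ⇒ symmetric product L₀, ord ≤ 2.
∫: right-multiply L₀ by Dx.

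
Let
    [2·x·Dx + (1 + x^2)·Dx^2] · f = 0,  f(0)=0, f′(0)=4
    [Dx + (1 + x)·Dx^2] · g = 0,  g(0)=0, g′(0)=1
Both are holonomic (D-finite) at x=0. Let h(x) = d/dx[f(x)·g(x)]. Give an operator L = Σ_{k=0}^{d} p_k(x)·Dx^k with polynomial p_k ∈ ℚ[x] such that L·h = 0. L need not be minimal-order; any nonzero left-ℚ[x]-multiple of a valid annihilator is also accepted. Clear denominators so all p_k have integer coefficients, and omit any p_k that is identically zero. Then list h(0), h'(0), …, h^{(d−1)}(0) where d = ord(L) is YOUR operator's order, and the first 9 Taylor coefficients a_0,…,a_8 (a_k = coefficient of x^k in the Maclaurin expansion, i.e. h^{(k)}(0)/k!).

L = (24 + 44·x + 80·x^2 + 156·x^3 + 120·x^4 + 52·x^5 + 4·x^7) + (18 + 124·x + 308·x^2 + 484·x^3 + 544·x^4 + 372·x^5 + 140·x^6 + 12·x^7 + 14·x^8)·Dx + (12 + 64·x + 192·x^2 + 312·x^3 + 360·x^4 + 312·x^5 + 192·x^6 + 72·x^7 + 12·x^8 + 8·x^9)·Dx^2 + (5 + 18·x + 37·x^2 + 56·x^3 + 66·x^4 + 60·x^5 + 42·x^6 + 24·x^7 + 9·x^8 + 2·x^9 + x^10)·Dx^3  (order 3).
h: a_k = 0, 8, -6, 0, -5/3, 104/15, -77/15, 0, -121/70, …
ICs: h(0) = 0, h′(0) = 8, h′′(0) = -12.

f: a_k = 0, 4, 0, -4/3, 0, 4/5, 0, -4/7, 0, …
g: a_k = 0, 1, -1/2, 1/3, -1/4, 1/5, -1/6, 1/7, -1/8, …
L₀ := L_f ⊗_s L_g (sym. prod.), ord ≤ 4.
Differentiate: ansatz ord ≤ ord L₀ ⇒ L.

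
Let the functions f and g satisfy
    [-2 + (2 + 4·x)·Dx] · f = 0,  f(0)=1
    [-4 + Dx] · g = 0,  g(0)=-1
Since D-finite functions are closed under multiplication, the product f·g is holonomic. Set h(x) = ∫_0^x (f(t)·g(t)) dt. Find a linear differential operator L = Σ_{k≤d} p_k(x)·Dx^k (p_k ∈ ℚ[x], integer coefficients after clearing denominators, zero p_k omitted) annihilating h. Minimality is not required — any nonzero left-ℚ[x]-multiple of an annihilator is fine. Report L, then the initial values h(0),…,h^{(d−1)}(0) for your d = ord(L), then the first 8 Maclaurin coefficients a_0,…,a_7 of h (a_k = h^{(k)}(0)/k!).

f: a_k = 1, 1, -1/2, 1/2, -5/8, 7/8, -21/16, 33/16, …
g: a_k = -1, -4, -8, -32/3, -32/3, -128/15, -256/45, -1024/315, …
h₀=f·g: eliminate ⇒ L₀, order ≤ 1·1.
h=∫₀ˣh₀: take L = L₀·Dx.
L = (-5 - 8·x)·Dx + (1 + 2·x)·Dx^2  (order 2).
h: a_k = 0, -1, -5/2, -23/6, -103/24, -449/120, -1949/720, -1643/1008, …
ICs: h(0) = 0, h′(0) = -1.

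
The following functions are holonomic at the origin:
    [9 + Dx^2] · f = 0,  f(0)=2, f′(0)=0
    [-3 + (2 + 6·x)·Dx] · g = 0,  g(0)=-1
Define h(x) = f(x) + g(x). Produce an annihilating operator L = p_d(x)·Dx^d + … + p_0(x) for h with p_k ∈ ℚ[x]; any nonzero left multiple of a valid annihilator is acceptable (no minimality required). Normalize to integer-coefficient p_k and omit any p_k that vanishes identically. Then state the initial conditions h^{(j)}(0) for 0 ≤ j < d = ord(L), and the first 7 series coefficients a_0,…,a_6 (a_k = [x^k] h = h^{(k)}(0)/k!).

L = (-63 - 216·x - 324·x^2) + (18 + 198·x + 648·x^2 + 648·x^3)·Dx + (-7 - 24·x - 36·x^2)·Dx^2 + (2 + 22·x + 72·x^2 + 72·x^3)·Dx^3  (order 3).
h: a_k = 1, -3/2, -63/8, -27/16, 1269/128, -1701/256, 66177/5120, …
ICs: h(0) = 1, h′(0) = -3/2, h′′(0) = -63/4.

f: a_k = 2, 0, -9, 0, 27/4, 0, -81/40, …
g: a_k = -1, -3/2, 9/8, -27/16, 405/128, -1701/256, 15309/1024, …
Sum ⇒ L₀ = lclm(L_f,L_g) in ℚ(x)⟨Dx⟩.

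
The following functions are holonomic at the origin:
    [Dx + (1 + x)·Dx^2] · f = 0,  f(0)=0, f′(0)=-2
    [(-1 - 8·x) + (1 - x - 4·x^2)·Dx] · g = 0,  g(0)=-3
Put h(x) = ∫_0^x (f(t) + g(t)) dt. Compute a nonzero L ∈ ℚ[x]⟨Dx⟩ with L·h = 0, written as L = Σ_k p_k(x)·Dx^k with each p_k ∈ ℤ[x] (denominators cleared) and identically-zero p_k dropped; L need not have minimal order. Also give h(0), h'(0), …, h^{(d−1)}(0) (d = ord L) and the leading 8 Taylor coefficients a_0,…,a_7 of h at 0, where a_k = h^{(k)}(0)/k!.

f: a_k = 0, -2, 1, -2/3, 1/2, -2/5, 1/3, -2/7, …
g: a_k = -3, -3, -15, -27, -87, -195, -543, -1323, …
h₀=f+g: left-lcm gives L₀, ord ≤ 3.
∫: right-multiply L₀ by Dx.
L = (-74 - 562·x - 1120·x^2 - 1728·x^3 - 768·x^4)·Dx^2 + (-52 - 576·x - 1636·x^2 - 3264·x^3 - 3488·x^4 - 1280·x^5)·Dx^3 + (11 + 41·x + 53·x^2 - 185·x^3 - 704·x^4 - 752·x^5 - 256·x^6)·Dx^4  (order 4).
h: a_k = 0, -3, -5/2, -14/3, -83/12, -173/10, -977/30, -1628/21, …
ICs: h(0) = 0, h′(0) = -3, h′′(0) = -5, h′′′(0) = -28.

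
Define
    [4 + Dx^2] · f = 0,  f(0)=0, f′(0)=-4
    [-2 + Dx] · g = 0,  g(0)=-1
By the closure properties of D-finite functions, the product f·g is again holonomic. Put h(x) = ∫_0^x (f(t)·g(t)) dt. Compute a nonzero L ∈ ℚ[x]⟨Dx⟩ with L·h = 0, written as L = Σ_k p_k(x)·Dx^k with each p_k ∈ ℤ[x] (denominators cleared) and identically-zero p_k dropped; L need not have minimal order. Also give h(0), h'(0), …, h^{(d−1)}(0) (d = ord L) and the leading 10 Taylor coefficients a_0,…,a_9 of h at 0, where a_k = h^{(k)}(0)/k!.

f: a_k = 0, -4, 0, 8/3, 0, -8/15, 0, 16/315, 0, -8/2835, …
g: a_k = -1, -2, -2, -4/3, -2/3, -4/15, -4/45, -8/315, -2/315, -4/2835, …
f·g: L₀ = L_f ⊗_s L_g, ord ≤ 2·1.
∫: right-multiply L₀ by Dx.
L = 8·Dx - 4·Dx^2 + Dx^3  (order 3).
h: a_k = 0, 0, 2, 8/3, 4/3, 0, -16/45, -64/315, -16/315, 0, …
ICs: h(0) = 0, h′(0) = 0, h′′(0) = 4.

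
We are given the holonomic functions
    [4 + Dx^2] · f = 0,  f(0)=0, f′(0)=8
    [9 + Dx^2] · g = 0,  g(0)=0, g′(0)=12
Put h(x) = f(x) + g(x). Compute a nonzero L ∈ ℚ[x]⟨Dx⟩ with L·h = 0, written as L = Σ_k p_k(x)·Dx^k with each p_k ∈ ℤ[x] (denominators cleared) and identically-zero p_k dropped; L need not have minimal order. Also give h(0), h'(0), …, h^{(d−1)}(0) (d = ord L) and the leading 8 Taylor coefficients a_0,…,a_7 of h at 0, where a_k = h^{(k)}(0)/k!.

f: a_k = 0, 8, 0, -16/3, 0, 16/15, 0, -32/315, …
g: a_k = 0, 12, 0, -18, 0, 81/10, 0, -243/140, …
h₀=f+g: left-lcm gives L₀, ord ≤ 4.
L = 36 + 13·Dx^2 + Dx^4  (order 4).
h: a_k = 0, 20, 0, -70/3, 0, 55/6, 0, -463/252, …
ICs: h(0) = 0, h′(0) = 20, h′′(0) = 0, h′′′(0) = -140.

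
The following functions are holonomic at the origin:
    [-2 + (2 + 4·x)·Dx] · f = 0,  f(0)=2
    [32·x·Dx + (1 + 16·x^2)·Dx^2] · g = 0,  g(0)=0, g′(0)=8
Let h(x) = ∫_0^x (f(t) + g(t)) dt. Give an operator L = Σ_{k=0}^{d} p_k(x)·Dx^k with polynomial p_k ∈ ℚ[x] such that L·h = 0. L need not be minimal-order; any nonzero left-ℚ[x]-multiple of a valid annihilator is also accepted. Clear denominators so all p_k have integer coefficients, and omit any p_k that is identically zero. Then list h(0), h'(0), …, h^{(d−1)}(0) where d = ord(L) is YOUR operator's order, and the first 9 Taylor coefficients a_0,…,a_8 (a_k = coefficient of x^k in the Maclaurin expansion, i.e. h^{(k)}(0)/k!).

L = (-32 - 160·x + 1536·x^2 + 1536·x^3)·Dx^2 + (-35 - 128·x + 1312·x^2 + 6144·x^3 + 5376·x^4)·Dx^3 + (-1 + 30·x + 96·x^2 + 576·x^3 + 1792·x^4 + 1536·x^5)·Dx^4  (order 4).
h: a_k = 0, 2, 5, -1/3, -125/12, -1/4, 8227/120, -3/8, -261913/448, …
ICs: h(0) = 0, h′(0) = 2, h′′(0) = 10, h′′′(0) = -2.

f: a_k = 2, 2, -1, 1, -5/4, 7/4, -21/8, 33/8, -429/64, …
g: a_k = 0, 8, 0, -128/3, 0, 2048/5, 0, -32768/7, 0, …
Weyl lclm of L_f,L_g ⇒ L₀ (ord ≤ 3).
∫: right-multiply L₀ by Dx.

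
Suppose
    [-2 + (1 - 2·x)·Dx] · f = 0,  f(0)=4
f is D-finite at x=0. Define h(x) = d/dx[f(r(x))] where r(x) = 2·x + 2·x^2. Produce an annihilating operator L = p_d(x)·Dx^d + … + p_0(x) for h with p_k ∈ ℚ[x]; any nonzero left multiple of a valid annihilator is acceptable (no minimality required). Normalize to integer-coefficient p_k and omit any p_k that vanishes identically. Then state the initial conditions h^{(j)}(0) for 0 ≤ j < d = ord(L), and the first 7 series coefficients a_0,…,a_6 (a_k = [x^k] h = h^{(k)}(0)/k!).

L = (10 + 24·x + 24·x^2) + (-1 + 2·x + 12·x^2 + 8·x^3)·Dx  (order 1).
h: a_k = 16, 160, 1152, 7424, 44800, 259584, 1462272, …
ICs: h(0) = 16.

f: a_k = 4, 8, 16, 32, 64, 128, 256, …
L₀ from L_f via x↦r, Dx↦r'^{-1}Dx.
h=h₀': d/dx-closure on L₀ ⇒ L.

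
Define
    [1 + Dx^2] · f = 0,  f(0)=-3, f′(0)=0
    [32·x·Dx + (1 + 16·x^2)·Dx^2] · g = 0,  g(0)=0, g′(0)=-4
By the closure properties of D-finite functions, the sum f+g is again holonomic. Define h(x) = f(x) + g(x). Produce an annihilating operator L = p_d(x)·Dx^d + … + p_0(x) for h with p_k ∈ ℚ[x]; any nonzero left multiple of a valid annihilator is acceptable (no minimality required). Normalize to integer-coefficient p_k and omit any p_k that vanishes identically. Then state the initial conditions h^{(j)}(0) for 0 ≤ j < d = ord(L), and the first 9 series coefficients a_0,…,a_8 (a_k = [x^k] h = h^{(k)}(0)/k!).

f: a_k = -3, 0, 3/2, 0, -1/8, 0, 1/240, 0, -1/13440, …
g: a_k = 0, -4, 0, 64/3, 0, -1024/5, 0, 16384/7, 0, …
h₀=f+g: left-lcm gives L₀, ord ≤ 4.
L = (-6112·x + 99328·x^3 + 8192·x^5)·Dx + (-31 + 1072·x^2 + 25344·x^4 + 4096·x^6)·Dx^2 + (-6112·x + 99328·x^3 + 8192·x^5)·Dx^3 + (-31 + 1072·x^2 + 25344·x^4 + 4096·x^6)·Dx^4  (order 4).
h: a_k = -3, -4, 3/2, 64/3, -1/8, -1024/5, 1/240, 16384/7, -1/13440, …
ICs: h(0) = -3, h′(0) = -4, h′′(0) = 3, h′′′(0) = 128.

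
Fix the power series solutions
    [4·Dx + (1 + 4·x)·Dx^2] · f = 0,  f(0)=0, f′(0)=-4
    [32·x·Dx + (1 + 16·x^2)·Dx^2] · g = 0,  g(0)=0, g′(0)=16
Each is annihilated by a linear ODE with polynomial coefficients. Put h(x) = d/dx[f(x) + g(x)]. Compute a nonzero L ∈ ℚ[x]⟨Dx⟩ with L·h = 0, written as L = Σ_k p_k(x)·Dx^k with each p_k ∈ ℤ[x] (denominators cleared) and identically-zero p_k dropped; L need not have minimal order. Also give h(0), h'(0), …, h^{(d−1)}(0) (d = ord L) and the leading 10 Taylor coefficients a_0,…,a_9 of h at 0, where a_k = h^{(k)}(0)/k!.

L = (-32 - 384·x + 1536·x^2 + 2048·x^3) + (-16 - 64·x + 3072·x^3 + 4096·x^4)·Dx + (-1 + 4·x + 32·x^2 + 128·x^3 + 768·x^4 + 1024·x^5)·Dx^2  (order 2).
h: a_k = 12, 16, -320, 256, 3072, 4096, -81920, 65536, 786432, 1048576, …
ICs: h(0) = 12, h′(0) = 16.

f: a_k = 0, -4, 8, -64/3, 64, -1024/5, 2048/3, -16384/7, 8192, -262144/9, …
g: a_k = 0, 16, 0, -256/3, 0, 4096/5, 0, -65536/7, 0, 1048576/9, …
h₀=f+g: left-lcm gives L₀, ord ≤ 4.
Differentiate: ansatz ord ≤ ord L₀ ⇒ L.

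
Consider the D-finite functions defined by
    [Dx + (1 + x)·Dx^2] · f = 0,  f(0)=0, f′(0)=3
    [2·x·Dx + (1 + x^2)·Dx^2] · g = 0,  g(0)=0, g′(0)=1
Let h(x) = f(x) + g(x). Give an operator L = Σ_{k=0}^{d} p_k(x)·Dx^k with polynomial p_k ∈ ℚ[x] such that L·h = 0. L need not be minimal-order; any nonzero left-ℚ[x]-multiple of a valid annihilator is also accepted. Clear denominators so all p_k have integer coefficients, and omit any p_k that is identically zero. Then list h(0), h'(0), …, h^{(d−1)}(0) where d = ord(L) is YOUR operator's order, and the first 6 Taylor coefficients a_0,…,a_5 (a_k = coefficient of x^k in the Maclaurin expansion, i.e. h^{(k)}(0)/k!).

f: a_k = 0, 3, -3/2, 1, -3/4, 3/5, …
g: a_k = 0, 1, 0, -1/3, 0, 1/5, …
f+g: L₀ = lclm(L_f,L_g), ord ≤ 2+2.
L = (-2 - 6·x + 6·x^2 + 2·x^3)·Dx + (-4 - 4·x + 12·x^3 + 4·x^4)·Dx^2 + (-1 + x + 2·x^2 + 2·x^3 + 3·x^4 + x^5)·Dx^3  (order 3).
h: a_k = 0, 4, -3/2, 2/3, -3/4, 4/5, …
ICs: h(0) = 0, h′(0) = 4, h′′(0) = -3.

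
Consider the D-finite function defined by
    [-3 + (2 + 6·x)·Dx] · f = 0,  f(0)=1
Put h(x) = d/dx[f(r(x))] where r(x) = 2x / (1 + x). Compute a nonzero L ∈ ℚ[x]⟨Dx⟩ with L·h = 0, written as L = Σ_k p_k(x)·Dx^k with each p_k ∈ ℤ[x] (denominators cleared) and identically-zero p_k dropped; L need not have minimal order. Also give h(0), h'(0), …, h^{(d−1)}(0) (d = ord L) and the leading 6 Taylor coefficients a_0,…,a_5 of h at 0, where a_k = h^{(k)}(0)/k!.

f: a_k = 1, 3/2, -9/8, 27/16, -405/128, 1701/256, …
L₀ from L_f via x↦r, Dx↦r'^{-1}Dx.
h₀' ⇒ L via d/dx closure of L₀.
L = (-5 - 14·x) + (-1 - 8·x - 7·x^2)·Dx  (order 1).
h: a_k = 3, -15, 153/2, -861/2, 20685/8, -128961/8, …
ICs: h(0) = 3.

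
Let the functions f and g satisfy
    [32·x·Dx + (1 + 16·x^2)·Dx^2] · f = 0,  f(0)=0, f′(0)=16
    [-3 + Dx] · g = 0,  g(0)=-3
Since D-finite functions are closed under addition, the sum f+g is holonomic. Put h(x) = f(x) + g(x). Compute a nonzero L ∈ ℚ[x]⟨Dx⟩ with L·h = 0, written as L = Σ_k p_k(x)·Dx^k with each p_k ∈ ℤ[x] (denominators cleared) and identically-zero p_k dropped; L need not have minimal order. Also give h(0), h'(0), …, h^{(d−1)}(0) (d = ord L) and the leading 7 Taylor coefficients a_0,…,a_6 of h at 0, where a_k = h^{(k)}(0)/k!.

L = (96 - 288·x - 4608·x^2 - 4608·x^3)·Dx + (-41 + 1248·x^2 - 2304·x^4)·Dx^2 + (3 + 32·x + 96·x^2 + 512·x^3 + 768·x^4)·Dx^3  (order 3).
h: a_k = -3, 7, -27/2, -593/6, -81/8, 6505/8, -243/80, …
ICs: h(0) = -3, h′(0) = 7, h′′(0) = -27.

f: a_k = 0, 16, 0, -256/3, 0, 4096/5, 0, …
g: a_k = -3, -9, -27/2, -27/2, -81/8, -243/40, -243/80, …
Sum ⇒ L₀ = lclm(L_f,L_g) in ℚ(x)⟨Dx⟩.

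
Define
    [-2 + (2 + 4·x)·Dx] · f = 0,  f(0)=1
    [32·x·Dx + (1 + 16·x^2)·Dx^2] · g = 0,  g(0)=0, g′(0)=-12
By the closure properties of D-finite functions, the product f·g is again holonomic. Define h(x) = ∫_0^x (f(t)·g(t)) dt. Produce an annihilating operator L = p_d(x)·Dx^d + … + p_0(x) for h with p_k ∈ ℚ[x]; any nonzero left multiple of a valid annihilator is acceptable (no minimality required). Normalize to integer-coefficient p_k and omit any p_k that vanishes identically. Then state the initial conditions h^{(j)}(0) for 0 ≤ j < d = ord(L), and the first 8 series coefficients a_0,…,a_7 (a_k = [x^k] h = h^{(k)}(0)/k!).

f: a_k = 1, 1, -1/2, 1/2, -5/8, 7/8, -21/16, 33/16, …
g: a_k = 0, -12, 0, 64, 0, -3072/5, 0, 49152/7, …
Product ⇒ symmetric product L₀, ord ≤ 2.
∫: right-multiply L₀ by Dx.
L = (3 - 32·x - 16·x^2)·Dx + (-2 + 28·x + 96·x^2 + 64·x^3)·Dx^2 + (1 + 4·x + 20·x^2 + 64·x^3 + 64·x^4)·Dx^3  (order 3).
h: a_k = 0, 0, -6, -4, 35/2, 58/5, -6389/60, -847/10, …
ICs: h(0) = 0, h′(0) = 0, h′′(0) = -12.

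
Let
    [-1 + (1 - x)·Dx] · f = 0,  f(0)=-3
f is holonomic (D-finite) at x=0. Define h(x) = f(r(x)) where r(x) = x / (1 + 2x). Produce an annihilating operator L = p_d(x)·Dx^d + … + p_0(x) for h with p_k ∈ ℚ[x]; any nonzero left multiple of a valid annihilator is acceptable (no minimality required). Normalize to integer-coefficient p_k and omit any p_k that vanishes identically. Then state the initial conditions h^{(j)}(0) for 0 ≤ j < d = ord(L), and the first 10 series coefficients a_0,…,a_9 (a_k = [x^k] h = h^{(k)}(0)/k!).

f: a_k = -3, -3, -3, -3, -3, -3, -3, -3, -3, -3, …
Change of var in L_f (x↦r) gives L₀.
L = -1 + (1 + 3·x + 2·x^2)·Dx  (order 1).
h: a_k = -3, -3, 3, -3, 3, -3, 3, -3, 3, -3, …
ICs: h(0) = -3.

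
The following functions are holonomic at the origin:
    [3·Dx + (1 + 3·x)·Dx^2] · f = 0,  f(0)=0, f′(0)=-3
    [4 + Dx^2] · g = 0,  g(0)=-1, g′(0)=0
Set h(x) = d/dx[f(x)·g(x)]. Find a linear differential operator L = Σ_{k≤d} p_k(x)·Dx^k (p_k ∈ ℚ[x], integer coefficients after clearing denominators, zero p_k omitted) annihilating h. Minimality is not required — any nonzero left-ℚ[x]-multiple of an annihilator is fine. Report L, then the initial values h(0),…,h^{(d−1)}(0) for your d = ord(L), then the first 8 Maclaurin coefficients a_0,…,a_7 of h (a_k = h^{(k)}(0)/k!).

f: a_k = 0, -3, 9/2, -9, 81/4, -243/5, 243/2, -2187/7, …
g: a_k = -1, 0, 2, 0, -2/3, 0, 4/45, 0, …
L₀ := L_f ⊗_s L_g (sym. prod.), ord ≤ 4.
h=h₀': d/dx-closure on L₀ ⇒ L.
L = (-21880 - 49536·x - 195264·x^2 - 252288·x^3 + 225504·x^4 + 746496·x^5 + 373248·x^6) + (-9384 - 44856·x - 47520·x^2 + 90720·x^3 + 311040·x^4 + 186624·x^5)·Dx + (-6026 - 16344·x - 53892·x^2 - 32832·x^3 + 182736·x^4 + 373248·x^5 + 186624·x^6)·Dx^2 + (-2346 - 11214·x - 11880·x^2 + 22680·x^3 + 77760·x^4 + 46656·x^5)·Dx^3 + (-139 - 990·x - 1269·x^2 + 7560·x^3 + 31590·x^4 + 46656·x^5 + 23328·x^6)·Dx^4  (order 4).
h: a_k = 3, -9, 9, -45, 163, -504, 23201/15, -23609/5, …
ICs: h(0) = 3, h′(0) = -9, h′′(0) = 18, h′′′(0) = -270.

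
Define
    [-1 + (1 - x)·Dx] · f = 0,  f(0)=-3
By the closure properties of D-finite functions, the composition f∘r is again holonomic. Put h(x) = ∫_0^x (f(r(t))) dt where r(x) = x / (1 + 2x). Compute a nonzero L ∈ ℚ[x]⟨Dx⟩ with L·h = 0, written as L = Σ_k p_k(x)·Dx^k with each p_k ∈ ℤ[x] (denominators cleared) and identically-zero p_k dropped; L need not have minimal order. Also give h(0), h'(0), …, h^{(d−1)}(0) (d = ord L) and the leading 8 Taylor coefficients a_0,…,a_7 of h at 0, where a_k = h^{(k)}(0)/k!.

L = -Dx + (1 + 3·x + 2·x^2)·Dx^2  (order 2).
h: a_k = 0, -3, -3/2, 1, -3/4, 3/5, -1/2, 3/7, …
ICs: h(0) = 0, h′(0) = -3.

f: a_k = -3, -3, -3, -3, -3, -3, -3, -3, …
h₀=f(r): pull back L_f along r ⇒ L₀.
h=∫₀ˣh₀: take L = L₀·Dx.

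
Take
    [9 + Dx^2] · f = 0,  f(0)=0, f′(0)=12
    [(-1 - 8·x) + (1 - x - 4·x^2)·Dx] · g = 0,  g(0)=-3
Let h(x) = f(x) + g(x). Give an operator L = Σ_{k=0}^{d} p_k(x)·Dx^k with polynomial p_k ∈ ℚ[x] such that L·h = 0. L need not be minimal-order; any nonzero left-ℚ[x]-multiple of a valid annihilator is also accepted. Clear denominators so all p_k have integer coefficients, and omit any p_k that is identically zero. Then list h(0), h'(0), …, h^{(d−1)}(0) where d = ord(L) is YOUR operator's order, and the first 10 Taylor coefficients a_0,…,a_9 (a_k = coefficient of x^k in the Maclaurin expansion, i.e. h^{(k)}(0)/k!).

f: a_k = 0, 12, 0, -18, 0, 81/10, 0, -243/140, 0, 243/1120, …
g: a_k = -3, -3, -15, -27, -87, -195, -543, -1323, -3495, -8787, …
Sum ⇒ L₀ = lclm(L_f,L_g) in ℚ(x)⟨Dx⟩.
L = (-567 - 4806·x - 3321·x^2 - 9936·x^3 - 6480·x^4 - 10368·x^5) + (171 - 117·x - 441·x^2 + 135·x^3 - 540·x^4 - 3888·x^5 - 5184·x^6)·Dx + (-63 - 534·x - 369·x^2 - 1104·x^3 - 720·x^4 - 1152·x^5)·Dx^2 + (19 - 13·x - 49·x^2 + 15·x^3 - 60·x^4 - 432·x^5 - 576·x^6)·Dx^3  (order 3).
h: a_k = -3, 9, -15, -45, -87, -1869/10, -543, -185463/140, -3495, -9841197/1120, …
ICs: h(0) = -3, h′(0) = 9, h′′(0) = -30.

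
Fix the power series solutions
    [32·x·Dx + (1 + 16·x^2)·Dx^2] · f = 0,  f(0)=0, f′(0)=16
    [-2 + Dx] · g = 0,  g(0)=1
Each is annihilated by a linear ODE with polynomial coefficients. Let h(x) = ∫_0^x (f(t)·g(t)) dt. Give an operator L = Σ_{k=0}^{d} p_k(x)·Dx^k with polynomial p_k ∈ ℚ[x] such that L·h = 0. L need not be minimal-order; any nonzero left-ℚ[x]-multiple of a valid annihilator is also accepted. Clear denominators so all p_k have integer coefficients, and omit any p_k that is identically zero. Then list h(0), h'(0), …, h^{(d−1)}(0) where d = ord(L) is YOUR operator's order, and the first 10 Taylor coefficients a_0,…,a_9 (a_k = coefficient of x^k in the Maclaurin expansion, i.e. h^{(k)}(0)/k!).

L = (4 - 64·x + 64·x^2)·Dx + (-4 + 32·x - 64·x^2)·Dx^2 + (1 + 16·x^2)·Dx^3  (order 3).
h: a_k = 0, 0, 8, 32/3, -40/3, -448/15, 1648/15, 13760/63, -102104/105, -5561216/2835, …
ICs: h(0) = 0, h′(0) = 0, h′′(0) = 16.

f: a_k = 0, 16, 0, -256/3, 0, 4096/5, 0, -65536/7, 0, 1048576/9, …
g: a_k = 1, 2, 2, 4/3, 2/3, 4/15, 4/45, 8/315, 2/315, 4/2835, …
h₀=f·g: eliminate ⇒ L₀, order ≤ 2·1.
h=∫h₀ ⇒ L = L₀·Dx.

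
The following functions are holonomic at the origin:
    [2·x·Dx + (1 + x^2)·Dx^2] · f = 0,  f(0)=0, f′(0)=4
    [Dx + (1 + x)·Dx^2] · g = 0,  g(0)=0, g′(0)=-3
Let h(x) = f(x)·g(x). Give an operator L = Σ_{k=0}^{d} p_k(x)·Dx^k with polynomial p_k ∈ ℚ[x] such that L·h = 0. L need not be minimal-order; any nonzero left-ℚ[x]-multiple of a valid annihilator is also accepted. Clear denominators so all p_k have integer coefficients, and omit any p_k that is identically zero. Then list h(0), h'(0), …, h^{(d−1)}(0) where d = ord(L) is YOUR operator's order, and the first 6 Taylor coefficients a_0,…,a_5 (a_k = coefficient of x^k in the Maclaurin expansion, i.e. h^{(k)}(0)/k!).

f: a_k = 0, 4, 0, -4/3, 0, 4/5, …
g: a_k = 0, -3, 3/2, -1, 3/4, -3/5, …
f·g: L₀ = L_f ⊗_s L_g, ord ≤ 2·2.
L = (24 + 44·x + 80·x^2 + 156·x^3 + 120·x^4 + 52·x^5 + 4·x^7)·Dx + (18 + 124·x + 308·x^2 + 484·x^3 + 544·x^4 + 372·x^5 + 140·x^6 + 12·x^7 + 14·x^8)·Dx^2 + (12 + 64·x + 192·x^2 + 312·x^3 + 360·x^4 + 312·x^5 + 192·x^6 + 72·x^7 + 12·x^8 + 8·x^9)·Dx^3 + (5 + 18·x + 37·x^2 + 56·x^3 + 66·x^4 + 60·x^5 + 42·x^6 + 24·x^7 + 9·x^8 + 2·x^9 + x^10)·Dx^4  (order 4).
h: a_k = 0, 0, -12, 6, 0, 1, …
ICs: h(0) = 0, h′(0) = 0, h′′(0) = -24, h′′′(0) = 36.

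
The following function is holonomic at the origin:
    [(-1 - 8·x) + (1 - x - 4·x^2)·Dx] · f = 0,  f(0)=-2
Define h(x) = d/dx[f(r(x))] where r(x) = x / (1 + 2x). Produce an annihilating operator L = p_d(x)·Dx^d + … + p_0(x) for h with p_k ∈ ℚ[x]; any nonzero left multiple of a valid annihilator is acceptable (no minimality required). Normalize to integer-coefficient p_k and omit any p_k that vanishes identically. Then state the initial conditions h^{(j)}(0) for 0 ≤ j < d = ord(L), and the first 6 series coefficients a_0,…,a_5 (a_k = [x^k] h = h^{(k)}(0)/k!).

L = (6 + 12·x + 72·x^2 + 80·x^3) + (-1 - 15·x - 54·x^2 - 36·x^3 + 40·x^4)·Dx  (order 1).
h: a_k = -2, -12, 42, -216, 950, -4068, …
ICs: h(0) = -2.

f: a_k = -2, -2, -10, -18, -58, -130, …
Substitute x→r, Dx→(1/r')Dx; clear ⇒ L₀.
h₀' ⇒ L via d/dx closure of L₀.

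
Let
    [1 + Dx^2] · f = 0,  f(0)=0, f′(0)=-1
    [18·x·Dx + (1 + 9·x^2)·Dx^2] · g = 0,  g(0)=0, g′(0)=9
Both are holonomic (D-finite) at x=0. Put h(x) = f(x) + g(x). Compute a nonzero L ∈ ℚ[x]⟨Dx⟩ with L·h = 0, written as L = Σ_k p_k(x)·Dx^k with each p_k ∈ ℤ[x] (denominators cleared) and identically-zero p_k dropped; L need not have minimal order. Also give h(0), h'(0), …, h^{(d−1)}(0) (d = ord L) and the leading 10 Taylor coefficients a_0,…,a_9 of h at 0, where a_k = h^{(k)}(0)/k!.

L = (-1926·x + 17820·x^3 + 1458·x^5)·Dx + (-17 + 351·x^2 + 4617·x^4 + 729·x^6)·Dx^2 + (-1926·x + 17820·x^3 + 1458·x^5)·Dx^3 + (-17 + 351·x^2 + 4617·x^4 + 729·x^6)·Dx^4  (order 4).
h: a_k = 0, 8, 0, -161/6, 0, 3499/24, 0, -4723919/5040, 0, 2380855679/362880, …
ICs: h(0) = 0, h′(0) = 8, h′′(0) = 0, h′′′(0) = -161.

f: a_k = 0, -1, 0, 1/6, 0, -1/120, 0, 1/5040, 0, -1/362880, …
g: a_k = 0, 9, 0, -27, 0, 729/5, 0, -6561/7, 0, 6561, …
h₀=f+g: left-lcm gives L₀, ord ≤ 4.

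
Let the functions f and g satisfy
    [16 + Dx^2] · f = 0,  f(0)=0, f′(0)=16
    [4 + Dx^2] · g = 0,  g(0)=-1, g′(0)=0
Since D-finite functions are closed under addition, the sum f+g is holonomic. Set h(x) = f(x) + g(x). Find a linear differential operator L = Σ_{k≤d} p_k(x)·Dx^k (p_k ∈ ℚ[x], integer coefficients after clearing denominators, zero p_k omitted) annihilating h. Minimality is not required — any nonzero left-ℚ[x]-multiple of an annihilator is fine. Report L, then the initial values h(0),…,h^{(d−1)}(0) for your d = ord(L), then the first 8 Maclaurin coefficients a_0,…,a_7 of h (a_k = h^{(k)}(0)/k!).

f: a_k = 0, 16, 0, -128/3, 0, 512/15, 0, -4096/315, …
g: a_k = -1, 0, 2, 0, -2/3, 0, 4/45, 0, …
L₀ := lclm(L_f,L_g); ord L₀ ≤ 2+2.
L = 64 + 20·Dx^2 + Dx^4  (order 4).
h: a_k = -1, 16, 2, -128/3, -2/3, 512/15, 4/45, -4096/315, …
ICs: h(0) = -1, h′(0) = 16, h′′(0) = 4, h′′′(0) = -256.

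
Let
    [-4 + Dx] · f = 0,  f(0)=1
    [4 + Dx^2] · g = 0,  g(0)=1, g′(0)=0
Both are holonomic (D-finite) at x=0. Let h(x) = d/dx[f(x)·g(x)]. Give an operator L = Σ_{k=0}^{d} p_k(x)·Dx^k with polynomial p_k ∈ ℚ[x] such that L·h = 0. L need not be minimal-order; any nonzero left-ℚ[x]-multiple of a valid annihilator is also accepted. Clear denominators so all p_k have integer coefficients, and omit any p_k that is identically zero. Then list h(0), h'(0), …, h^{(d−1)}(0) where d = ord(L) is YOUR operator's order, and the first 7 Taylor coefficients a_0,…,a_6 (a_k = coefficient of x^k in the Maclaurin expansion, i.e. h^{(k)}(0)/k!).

f: a_k = 1, 4, 8, 32/3, 32/3, 128/15, 256/45, …
g: a_k = 1, 0, -2, 0, 2/3, 0, -4/45, …
Product ⇒ symmetric product L₀, ord ≤ 2.
Derive L from L₀ (diff closure).
L = 20 - 8·Dx + Dx^2  (order 2).
h: a_k = 4, 12, 8, -56/3, -152/3, -312/5, -2224/45, …
ICs: h(0) = 4, h′(0) = 12.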